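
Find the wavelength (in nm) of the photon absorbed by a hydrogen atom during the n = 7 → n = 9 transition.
11302.5353 nm

First, find the transition energy using E_n = -13.6057 / n² eV:
E_7 = -13.6057 / 7² = -0.27766734694 eV
E_9 = -13.6057 / 9² = -0.16797160494 eV

Photon energy: |ΔE| = |E_9 - E_7| = 0.10969574200 eV

Convert to wavelength using E = hc/λ with hc = 1239.84 eV·nm:
λ = hc/E = 1239.84 eV·nm / 0.10969574200 eV
λ = 11302.5353 nm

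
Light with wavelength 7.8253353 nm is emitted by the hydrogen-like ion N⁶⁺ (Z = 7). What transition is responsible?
n = 9 → n = 2

First, find the photon energy from the wavelength (hc = 1239.84 eV·nm):
E = hc/λ = 1239.84 eV·nm / 7.8253353 nm = 158.43922 eV

The energy levels of N⁶⁺ satisfy E_n = -13.6057 × 7² / n² eV, so an emission n_i → n_f releases
ΔE = 13.6057 × 7² × (1/n_f² − 1/n_i²) eV.

Setting ΔE equal to the photon energy:
1/n_f² − 1/n_i² = 158.43922 / (13.6057 × 7²) = 0.23765433

Since 1/n_i² must be positive, we need 1/n_f² > 0.23765433, i.e. n_f ≤ 2. For each allowed n_f, solve n_i = (1/n_f² − 0.23765433)^(−1/2) and check whether it is a whole number:
  n_f = 1: 1/n_i² = 1.00000000 − 0.23765433 = 0.76234567 → n_i = 1.145  (not an integer) ✗
  n_f = 2: 1/n_i² = 0.25000000 − 0.23765433 = 0.01234567 → n_i = 9.000  → integer, n_i = 9 ✓

Only n_f = 2 gives an integer upper level, n_i = 9.

The transition is from n = 9 to n = 2 (emission).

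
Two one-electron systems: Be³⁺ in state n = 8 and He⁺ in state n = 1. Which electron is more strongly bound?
He⁺ at n = 1 (E = -54.423 eV)

Using E_n = -13.6057 Z² / n² eV:

Be³⁺ (Z = 4) at n = 8:
E = -13.6057 × 4² / 8² = -13.6057 × 16 / 64 = -3.401425 eV

He⁺ (Z = 2) at n = 1:
E = -13.6057 × 2² / 1² = -13.6057 × 4 / 1 = -54.422800 eV

Since -54.422800 eV < -3.401425 eV,
He⁺ at n = 1 is more tightly bound (requires more energy to ionize).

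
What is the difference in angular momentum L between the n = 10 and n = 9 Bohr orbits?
1.055e-34 J·s (or 1ℏ)

In the Bohr model, L_n = nℏ where ℏ = 1.05457e-34 J·s.

L_10 = 10ℏ = 1.05457e-33 J·s
L_9 = 9ℏ = 9.49113e-34 J·s

ΔL = L_10 - L_9 = (10 - 9)ℏ = 1ℏ
ΔL = 1 × 1.05457e-34 J·s = 1.055e-34 J·s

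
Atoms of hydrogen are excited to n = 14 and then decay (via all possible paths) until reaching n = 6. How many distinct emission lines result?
36

The electron can occupy levels n = 6, 7, ..., 14 during de-excitation — that is m = 14 - 6 + 1 = 9 distinct levels.

The number of distinct spectral lines equals the number of ways to choose 2 of these m levels (each pair gives one possible emission transition):

Number of lines = m(m-1)/2 = 9×8/2 = 36

These correspond to all possible transitions between the 9 levels:
14 → 13, 14 → 12, 14 → 11, 14 → 10, 14 → 9, 14 → 8, 14 → 7, 14 → 6...

Each transition produces a photon with a unique energy (and thus wavelength). This count does not depend on Z.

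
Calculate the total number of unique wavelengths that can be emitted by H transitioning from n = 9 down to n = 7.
3

The electron can occupy levels n = 7, 8, ..., 9 during de-excitation — that is m = 9 - 7 + 1 = 3 distinct levels.

The number of distinct spectral lines equals the number of ways to choose 2 of these m levels (each pair gives one possible emission transition):

Number of lines = m(m-1)/2 = 3×2/2 = 3

These correspond to all possible transitions between the 3 levels:
9 → 8, 9 → 7, 8 → 7

Each transition produces a photon with a unique energy (and thus wavelength). This count does not depend on Z.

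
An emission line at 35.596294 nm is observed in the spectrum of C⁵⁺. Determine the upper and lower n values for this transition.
n = 5 → n = 3

First, find the photon energy from the wavelength (hc = 1239.84 eV·nm):
E = hc/λ = 1239.84 eV·nm / 35.596294 nm = 34.830592 eV

The energy levels of C⁵⁺ satisfy E_n = -13.6057 × 6² / n² eV, so an emission n_i → n_f releases
ΔE = 13.6057 × 6² × (1/n_f² − 1/n_i²) eV.

Setting ΔE equal to the photon energy:
1/n_f² − 1/n_i² = 34.830592 / (13.6057 × 6²) = 0.071111111

Since 1/n_i² must be positive, we need 1/n_f² > 0.071111111, i.e. n_f ≤ 3. For each allowed n_f, solve n_i = (1/n_f² − 0.071111111)^(−1/2) and check whether it is a whole number:
  n_f = 1: 1/n_i² = 1.000000000 − 0.071111111 = 0.928888889 → n_i = 1.038  (not an integer) ✗
  n_f = 2: 1/n_i² = 0.250000000 − 0.071111111 = 0.178888889 → n_i = 2.364  (not an integer) ✗
  n_f = 3: 1/n_i² = 0.111111111 − 0.071111111 = 0.040000000 → n_i = 5.000  → integer, n_i = 5 ✓

Only n_f = 3 gives an integer upper level, n_i = 5.

The transition is from n = 5 to n = 3 (emission).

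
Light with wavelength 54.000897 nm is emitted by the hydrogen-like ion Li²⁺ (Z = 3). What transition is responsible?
n = 4 → n = 2

First, find the photon energy from the wavelength (hc = 1239.84 eV·nm):
E = hc/λ = 1239.84 eV·nm / 54.000897 nm = 22.959619 eV

The energy levels of Li²⁺ satisfy E_n = -13.6057 × 3² / n² eV, so an emission n_i → n_f releases
ΔE = 13.6057 × 3² × (1/n_f² − 1/n_i²) eV.

Setting ΔE equal to the photon energy:
1/n_f² − 1/n_i² = 22.959619 / (13.6057 × 3²) = 0.18750000

Since 1/n_i² must be positive, we need 1/n_f² > 0.18750000, i.e. n_f ≤ 2. For each allowed n_f, solve n_i = (1/n_f² − 0.18750000)^(−1/2) and check whether it is a whole number:
  n_f = 1: 1/n_i² = 1.00000000 − 0.18750000 = 0.81250000 → n_i = 1.109  (not an integer) ✗
  n_f = 2: 1/n_i² = 0.25000000 − 0.18750000 = 0.06250000 → n_i = 4.000  → integer, n_i = 4 ✓

Only n_f = 2 gives an integer upper level, n_i = 4.

The transition is from n = 4 to n = 2 (emission).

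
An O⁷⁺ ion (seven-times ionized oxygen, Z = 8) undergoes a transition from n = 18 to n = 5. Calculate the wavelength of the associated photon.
38.573 nm

First, find the transition energy using E_n = -13.6057 Z² / n² eV:
E_18 = -13.6057 × 8² / 18² = -2.68755 eV
E_5 = -13.6057 × 8² / 5² = -34.83059 eV

Photon energy: |ΔE| = |E_5 - E_18| = 32.14304 eV

Convert to wavelength using E = hc/λ with hc = 1239.84 eV·nm:
λ = hc/E = 1239.84 eV·nm / 32.14304 eV
λ = 38.573 nm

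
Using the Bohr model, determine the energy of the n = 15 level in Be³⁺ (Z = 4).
-0.968 eV

For hydrogen-like ions, the energy levels scale with Z²:
E_n = -13.6057 Z² / n² eV

For Be³⁺ (Z = 4) at n = 15:
E_15 = -13.6057 × 4² / 15²
E_15 = -13.6057 × 16 / 225
E_15 = -217.6912 / 225
E_15 = -0.968 eV

The energy is 16 times more negative than hydrogen at the same n due to the stronger nuclear charge.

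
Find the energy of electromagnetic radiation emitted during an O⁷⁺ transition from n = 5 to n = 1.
835.93421 eV

The energy levels are E_n = -13.6057 Z² eV / n².

Energy at n = 5: E_5 = -13.6057 × 8² / 5² = -34.83059200 eV
Energy at n = 1: E_1 = -13.6057 × 8² / 1² = -870.76480000 eV

For emission (electron falling to lower state), the photon energy is:
E_photon = E_5 - E_1 = |-34.83059200 - (-870.76480000)|
E_photon = 835.93421 eV

This energy is carried away by the emitted photon.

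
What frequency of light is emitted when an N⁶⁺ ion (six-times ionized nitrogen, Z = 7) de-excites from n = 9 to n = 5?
4.4579e+15 Hz

First, find the transition energy:
E_9 = -13.6057 × 7² / 9² = -8.23060864 eV
E_5 = -13.6057 × 7² / 5² = -26.66717200 eV
|ΔE| = |E_5 - E_9| = 18.43656336 eV

Convert to Joules: E = 18.43656336 eV × (1.602177 × 10⁻¹⁹ J/eV) = 2.953864e-18 J

Using E = hf:
f = E/h = 2.953864e-18 J / (6.62607 × 10⁻³⁴ J·s)
f = 4.4579e+15 Hz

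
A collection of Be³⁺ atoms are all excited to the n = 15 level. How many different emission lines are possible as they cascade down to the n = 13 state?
3

The electron can occupy levels n = 13, 14, ..., 15 during de-excitation — that is m = 15 - 13 + 1 = 3 distinct levels.

The number of distinct spectral lines equals the number of ways to choose 2 of these m levels (each pair gives one possible emission transition):

Number of lines = m(m-1)/2 = 3×2/2 = 3

These correspond to all possible transitions between the 3 levels:
15 → 14, 15 → 13, 14 → 13

Each transition produces a photon with a unique energy (and thus wavelength). This count does not depend on Z.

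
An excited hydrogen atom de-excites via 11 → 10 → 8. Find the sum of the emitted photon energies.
0.10 eV

The energy levels of hydrogen are E_n = -13.6057 / n² eV.

First transition (11 → 10):
ΔE₁ = |E_10 - E_11|
ΔE₁ = |-0.13605700 - (-0.11244380)| = 0.02361 eV

Second transition (10 → 8):
ΔE₂ = |E_8 - E_10|
ΔE₂ = |-0.21258906 - (-0.13605700)| = 0.07653 eV

Total energy released:
E_total = ΔE₁ + ΔE₂ = 0.02361 + 0.07653 = 0.10 eV

Note: This equals the direct transition 11 → 8: 0.10 eV ✓
Energy is conserved regardless of the path taken.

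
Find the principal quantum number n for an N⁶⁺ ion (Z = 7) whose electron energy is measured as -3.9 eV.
n = 13

The exact energy levels follow E_n = -13.6057 Z² / n² eV with Z = 7.

The measured value (-3.9 eV) is reported to only 2 significant figures, so we must test candidate n values and see which one matches to that precision.

Candidate energies:
  n = 11:  E = -13.6057 × 7² / 11² = -5.509746 eV
  n = 12:  E = -13.6057 × 7² / 12² = -4.629717 eV
  n = 13:  E = -13.6057 × 7² / 13² = -3.944848 eV  ← matches
  n = 14:  E = -13.6057 × 7² / 14² = -3.401425 eV
  n = 15:  E = -13.6057 × 7² / 15² = -2.963019 eV

Checking against the measurement of -3.9 eV (2 sig figs), only n = 13 agrees:
E_13 = -3.944848 eV, which rounds to -3.9 eV ✓

Therefore n = 13.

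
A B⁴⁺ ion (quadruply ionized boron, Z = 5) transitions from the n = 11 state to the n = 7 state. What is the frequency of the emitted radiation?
9.9877e+14 Hz

First, find the transition energy:
E_11 = -13.6057 × 5² / 11² = -2.8110950 eV
E_7 = -13.6057 × 5² / 7² = -6.9416837 eV
|ΔE| = |E_7 - E_11| = 4.1305887 eV

Convert to Joules: E = 4.1305887 eV × (1.602177 × 10⁻¹⁹ J/eV) = 6.617934e-19 J

Using E = hf:
f = E/h = 6.617934e-19 J / (6.62607 × 10⁻³⁴ J·s)
f = 9.9877e+14 Hz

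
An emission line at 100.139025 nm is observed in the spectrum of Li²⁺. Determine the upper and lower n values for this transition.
n = 10 → n = 3

First, find the photon energy from the wavelength (hc = 1239.84 eV·nm):
E = hc/λ = 1239.84 eV·nm / 100.139025 nm = 12.381187 eV

The energy levels of Li²⁺ satisfy E_n = -13.6057 × 3² / n² eV, so an emission n_i → n_f releases
ΔE = 13.6057 × 3² × (1/n_f² − 1/n_i²) eV.

Setting ΔE equal to the photon energy:
1/n_f² − 1/n_i² = 12.381187 / (13.6057 × 3²) = 0.10111111

Since 1/n_i² must be positive, we need 1/n_f² > 0.10111111, i.e. n_f ≤ 3. For each allowed n_f, solve n_i = (1/n_f² − 0.10111111)^(−1/2) and check whether it is a whole number:
  n_f = 1: 1/n_i² = 1.00000000 − 0.10111111 = 0.89888889 → n_i = 1.055  (not an integer) ✗
  n_f = 2: 1/n_i² = 0.25000000 − 0.10111111 = 0.14888889 → n_i = 2.592  (not an integer) ✗
  n_f = 3: 1/n_i² = 0.11111111 − 0.10111111 = 0.01000000 → n_i = 10.000  → integer, n_i = 10 ✓

Only n_f = 3 gives an integer upper level, n_i = 10.

The transition is from n = 10 to n = 3 (emission).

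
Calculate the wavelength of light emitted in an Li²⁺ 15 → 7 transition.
634.261242 nm

First, find the transition energy using E_n = -13.6057 Z² / n² eV:
E_15 = -13.6057 × 3² / 15² = -0.5442280000 eV
E_7 = -13.6057 × 3² / 7² = -2.4990061224 eV

Photon energy: |ΔE| = |E_7 - E_15| = 1.9547781224 eV

Convert to wavelength using E = hc/λ with hc = 1239.84 eV·nm:
λ = hc/E = 1239.84 eV·nm / 1.9547781224 eV
λ = 634.261242 nm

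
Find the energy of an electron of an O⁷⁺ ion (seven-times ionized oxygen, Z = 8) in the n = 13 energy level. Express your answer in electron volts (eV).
-5.1525 eV

The energy levels of a hydrogen-like atom are given by:
E_n = -13.6057 Z² / n² eV  (with Z = 8 for O⁷⁺)

For n = 13:
E_13 = -13.6057 × 8² / 13²
E_13 = -13.6057 × 64 / 169
E_13 = -5.1525 eV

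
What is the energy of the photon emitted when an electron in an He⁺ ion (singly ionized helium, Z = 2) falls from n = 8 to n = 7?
0.260313 eV

The energy levels are E_n = -13.6057 Z² eV / n².

Energy at n = 8: E_8 = -13.6057 × 2² / 8² = -0.850356250 eV
Energy at n = 7: E_7 = -13.6057 × 2² / 7² = -1.110669388 eV

For emission (electron falling to lower state), the photon energy is:
E_photon = E_8 - E_7 = |-0.850356250 - (-1.110669388)|
E_photon = 0.260313 eV

This energy is carried away by the emitted photon.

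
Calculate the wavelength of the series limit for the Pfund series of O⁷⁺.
35.59629 nm

The series limit corresponds to the transition from n = ∞ to n = 5.
This is the highest energy (shortest wavelength) transition in the Pfund series.

E_∞ = 0 eV
E_5 = -13.6057 × 8² / 5² = -34.8305920 eV

Energy at series limit:
ΔE = E_∞ - E_5 = 0 - (-34.8305920) = 34.8305920 eV
λ = hc/E = 1239.84 eV·nm / 34.8305920 eV = 35.59629 nm

This energy equals the ionization energy from the n = 5 state of O⁷⁺.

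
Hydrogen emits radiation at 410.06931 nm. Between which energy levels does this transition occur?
n = 6 → n = 2

First, find the photon energy from the wavelength (hc = 1239.84 eV·nm):
E = hc/λ = 1239.84 eV·nm / 410.06931 nm = 3.0234889 eV

The energy levels of hydrogen satisfy E_n = -13.6057 / n² eV, so an emission n_i → n_f releases
ΔE = 13.6057 × (1/n_f² − 1/n_i²) eV.

Setting ΔE equal to the photon energy:
1/n_f² − 1/n_i² = 3.0234889 / 13.6057 = 0.22222222

Since 1/n_i² must be positive, we need 1/n_f² > 0.22222222, i.e. n_f ≤ 2. For each allowed n_f, solve n_i = (1/n_f² − 0.22222222)^(−1/2) and check whether it is a whole number:
  n_f = 1: 1/n_i² = 1.00000000 − 0.22222222 = 0.77777778 → n_i = 1.134  (not an integer) ✗
  n_f = 2: 1/n_i² = 0.25000000 − 0.22222222 = 0.02777778 → n_i = 6.000  → integer, n_i = 6 ✓

Only n_f = 2 gives an integer upper level, n_i = 6.

The transition is from n = 6 to n = 2 (emission).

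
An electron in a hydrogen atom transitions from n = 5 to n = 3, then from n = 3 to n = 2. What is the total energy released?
2.857197 eV

The energy levels of hydrogen are E_n = -13.6057 / n² eV.

First transition (5 → 3):
ΔE₁ = |E_3 - E_5|
ΔE₁ = |-1.511744444444 - (-0.544228000000)| = 0.967516444 eV

Second transition (3 → 2):
ΔE₂ = |E_2 - E_3|
ΔE₂ = |-3.401425000000 - (-1.511744444444)| = 1.889680556 eV

Total energy released:
E_total = ΔE₁ + ΔE₂ = 0.967516444 + 1.889680556 = 2.857197 eV

Note: This equals the direct transition 5 → 2: 2.857197 eV ✓
Energy is conserved regardless of the path taken.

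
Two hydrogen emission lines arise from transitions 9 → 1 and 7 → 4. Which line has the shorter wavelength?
9 → 1

Calculate the energy for each transition:

Transition 9 → 1:
ΔE₁ = |E_1 - E_9| = |-13.6057/1² - (-13.6057/9²)|
ΔE₁ = |-13.6057000000 - (-0.1679716049)| = 13.4377284 eV

Transition 7 → 4:
ΔE₂ = |E_4 - E_7| = |-13.6057/4² - (-13.6057/7²)|
ΔE₂ = |-0.8503562500 - (-0.2776673469)| = 0.5726889 eV

Since 13.4377284 eV > 0.5726889 eV, the transition 9 → 1 emits the more energetic photon.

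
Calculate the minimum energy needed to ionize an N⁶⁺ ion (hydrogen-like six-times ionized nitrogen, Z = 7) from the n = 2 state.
166.6698 eV

The ionization energy is the energy needed to remove the electron completely (n → ∞).

For a hydrogen-like ion with Z = 7, E_n = -13.6057 Z² / n² eV.

At n = 2: E_2 = -13.6057 × 7² / 2² = -166.6698250 eV
At n = ∞: E_∞ = 0 eV

Ionization energy = E_∞ - E_2 = 0 - (-166.6698250) = 166.6698250 eV
Ionization energy ≈ 166.6698 eV

This is also called the binding energy of the electron in state n = 2.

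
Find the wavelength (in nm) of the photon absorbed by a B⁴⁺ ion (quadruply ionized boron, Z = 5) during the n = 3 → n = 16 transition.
34.000888 nm

First, find the transition energy using E_n = -13.6057 Z² / n² eV:
E_3 = -13.6057 × 5² / 3² = -37.79361111 eV
E_16 = -13.6057 × 5² / 16² = -1.32868164 eV

Photon energy: |ΔE| = |E_16 - E_3| = 36.46492947 eV

Convert to wavelength using E = hc/λ with hc = 1239.84 eV·nm:
λ = hc/E = 1239.84 eV·nm / 36.46492947 eV
λ = 34.000888 nm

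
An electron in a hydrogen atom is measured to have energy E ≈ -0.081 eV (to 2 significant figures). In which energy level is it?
n = 13

The exact energy levels follow E_n = -13.6057 eV / n².

The measured value (-0.081 eV) is reported to only 2 significant figures, so we must test candidate n values and see which one matches to that precision.

Candidate energies:
  n = 11:  E = -13.6057/11² = -0.11244 eV
  n = 12:  E = -13.6057/12² = -0.09448 eV
  n = 13:  E = -13.6057/13² = -0.08051 eV  ← matches
  n = 14:  E = -13.6057/14² = -0.06942 eV
  n = 15:  E = -13.6057/15² = -0.06047 eV

Checking against the measurement of -0.081 eV (2 sig figs), only n = 13 agrees:
E_13 = -0.08051 eV, which rounds to -0.081 eV ✓

Therefore n = 13.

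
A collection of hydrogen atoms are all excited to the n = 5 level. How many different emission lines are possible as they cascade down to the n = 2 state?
6

The electron can occupy levels n = 2, 3, ..., 5 during de-excitation — that is m = 5 - 2 + 1 = 4 distinct levels.

The number of distinct spectral lines equals the number of ways to choose 2 of these m levels (each pair gives one possible emission transition):

Number of lines = m(m-1)/2 = 4×3/2 = 6

These correspond to all possible transitions between the 4 levels:
5 → 4, 5 → 3, 5 → 2, 4 → 3, 4 → 2, 3 → 2

Each transition produces a photon with a unique energy (and thus wavelength). This count does not depend on Z.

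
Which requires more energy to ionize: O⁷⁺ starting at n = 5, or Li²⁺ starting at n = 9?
O⁷⁺ at n = 5 (E = -34.8306 eV)

Using E_n = -13.6057 Z² / n² eV:

O⁷⁺ (Z = 8) at n = 5:
E = -13.6057 × 8² / 5² = -13.6057 × 64 / 25 = -34.8305920 eV

Li²⁺ (Z = 3) at n = 9:
E = -13.6057 × 3² / 9² = -13.6057 × 9 / 81 = -1.5117444 eV

Since -34.8305920 eV < -1.5117444 eV,
O⁷⁺ at n = 5 is more tightly bound (requires more energy to ionize).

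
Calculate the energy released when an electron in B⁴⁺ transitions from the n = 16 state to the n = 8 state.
3.9860 eV

The energy levels are E_n = -13.6057 Z² eV / n².

Energy at n = 16: E_16 = -13.6057 × 5² / 16² = -1.3286816 eV
Energy at n = 8: E_8 = -13.6057 × 5² / 8² = -5.3147266 eV

For emission (electron falling to lower state), the photon energy is:
E_photon = E_16 - E_8 = |-1.3286816 - (-5.3147266)|
E_photon = 3.9860 eV

This energy is carried away by the emitted photon.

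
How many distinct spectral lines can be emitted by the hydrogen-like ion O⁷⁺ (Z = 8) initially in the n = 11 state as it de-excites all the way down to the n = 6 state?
15

The electron can occupy levels n = 6, 7, ..., 11 during de-excitation — that is m = 11 - 6 + 1 = 6 distinct levels.

The number of distinct spectral lines equals the number of ways to choose 2 of these m levels (each pair gives one possible emission transition):

Number of lines = m(m-1)/2 = 6×5/2 = 15

These correspond to all possible transitions between the 6 levels:
11 → 10, 11 → 9, 11 → 8, 11 → 7, 11 → 6, 10 → 9, 10 → 8, 10 → 7...

Each transition produces a photon with a unique energy (and thus wavelength). This count does not depend on Z.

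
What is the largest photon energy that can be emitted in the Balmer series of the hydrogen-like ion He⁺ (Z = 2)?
13.60570 eV

The series limit corresponds to the transition from n = ∞ to n = 2.
This is the highest energy (shortest wavelength) transition in the Balmer series.

E_∞ = 0 eV
E_2 = -13.6057 × 2² / 2² = -13.60570 eV

Energy at series limit:
ΔE = E_∞ - E_2 = 0 - (-13.60570) = 13.60570 eV

This energy equals the ionization energy from the n = 2 state of He⁺.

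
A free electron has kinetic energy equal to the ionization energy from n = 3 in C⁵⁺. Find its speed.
4.38e+06 m/s (or 1.459% of c)

The binding energy at n = 3 for C⁵⁺ is:
E_3 = -13.6057 × 6²/3² = -54.42280 eV
|E_3| = 54.42280 eV

Convert to Joules:
KE = 54.42280 eV × (1.602177 × 10⁻¹⁹ J/eV) = 8.7195e-18 J

Using KE = ½mv²:
v = √(2·KE/m_e)
v = √(2 × 8.7195e-18 J / 9.10938 × 10⁻³¹ kg)
v = 4.38e+06 m/s

This is approximately 1.459% the speed of light.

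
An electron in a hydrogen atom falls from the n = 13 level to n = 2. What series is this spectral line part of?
Balmer series

The spectral series in hydrogen are named based on the final (lower) energy level:
- Lyman series: n_final = 1 (ultraviolet)
- Balmer series: n_final = 2 (visible/near-UV)
- Paschen series: n_final = 3 (infrared)
- Brackett series: n_final = 4 (infrared)
- Pfund series: n_final = 5 (far infrared)

Since this transition ends at n = 2, it belongs to the Balmer series.

For reference, this 13 → 2 line has photon energy
ΔE = 13.6057 eV × (1/2² - 1/13²) = 3.320917899 eV,
corresponding to wavelength λ = hc/ΔE = 1239.84 eV·nm / 3.320917899 eV = 373.34256 nm in the visible/near-UV region.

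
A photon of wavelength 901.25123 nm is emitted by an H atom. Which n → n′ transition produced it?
n = 10 → n = 3

First, find the photon energy from the wavelength (hc = 1239.84 eV·nm):
E = hc/λ = 1239.84 eV·nm / 901.25123 nm = 1.3756874 eV

The energy levels of hydrogen satisfy E_n = -13.6057 / n² eV, so an emission n_i → n_f releases
ΔE = 13.6057 × (1/n_f² − 1/n_i²) eV.

Setting ΔE equal to the photon energy:
1/n_f² − 1/n_i² = 1.3756874 / 13.6057 = 0.10111111

Since 1/n_i² must be positive, we need 1/n_f² > 0.10111111, i.e. n_f ≤ 3. For each allowed n_f, solve n_i = (1/n_f² − 0.10111111)^(−1/2) and check whether it is a whole number:
  n_f = 1: 1/n_i² = 1.00000000 − 0.10111111 = 0.89888889 → n_i = 1.055  (not an integer) ✗
  n_f = 2: 1/n_i² = 0.25000000 − 0.10111111 = 0.14888889 → n_i = 2.592  (not an integer) ✗
  n_f = 3: 1/n_i² = 0.11111111 − 0.10111111 = 0.01000000 → n_i = 10.000  → integer, n_i = 10 ✓

Only n_f = 3 gives an integer upper level, n_i = 10.

The transition is from n = 10 to n = 3 (emission).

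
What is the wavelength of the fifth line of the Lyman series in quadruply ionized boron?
3.749205 nm

The lines of a series are numbered from the longest wavelength (smallest ΔE) outward; the fifth line is the transition from n = n_f + 5 to n_f.
The Lyman series has all transitions ending at n_f = 1.

For B⁴⁺ (Z = 5), the fifth line (ε-line) is the jump from n = 6 to n = 1:
E_6 = -13.6057 × 5² / 6² = -9.44840278 eV
E_1 = -13.6057 × 5² / 1² = -340.14250000 eV
ΔE = E_6 - E_1 = 330.69409722 eV

λ = hc/E = 1239.84 eV·nm / 330.69409722 eV
λ = 3.749205 nm

This is the ε-line of the Lyman series in B⁴⁺.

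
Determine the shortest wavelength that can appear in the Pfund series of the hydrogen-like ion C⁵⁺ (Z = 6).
63.28230 nm

The series limit corresponds to the transition from n = ∞ to n = 5.
This is the highest energy (shortest wavelength) transition in the Pfund series.

E_∞ = 0 eV
E_5 = -13.6057 × 6² / 5² = -19.5922080 eV

Energy at series limit:
ΔE = E_∞ - E_5 = 0 - (-19.5922080) = 19.5922080 eV
λ = hc/E = 1239.84 eV·nm / 19.5922080 eV = 63.28230 nm

This energy equals the ionization energy from the n = 5 state of C⁵⁺.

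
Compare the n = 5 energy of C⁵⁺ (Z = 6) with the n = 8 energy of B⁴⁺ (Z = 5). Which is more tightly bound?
C⁵⁺ at n = 5 (E = -19.592 eV)

Using E_n = -13.6057 Z² / n² eV:

C⁵⁺ (Z = 6) at n = 5:
E = -13.6057 × 6² / 5² = -13.6057 × 36 / 25 = -19.592208 eV

B⁴⁺ (Z = 5) at n = 8:
E = -13.6057 × 5² / 8² = -13.6057 × 25 / 64 = -5.314727 eV

Since -19.592208 eV < -5.314727 eV,
C⁵⁺ at n = 5 is more tightly bound (requires more energy to ionize).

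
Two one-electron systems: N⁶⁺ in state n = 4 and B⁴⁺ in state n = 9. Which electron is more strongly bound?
N⁶⁺ at n = 4 (E = -41.67 eV)

Using E_n = -13.6057 Z² / n² eV:

N⁶⁺ (Z = 7) at n = 4:
E = -13.6057 × 7² / 4² = -13.6057 × 49 / 16 = -41.66746 eV

B⁴⁺ (Z = 5) at n = 9:
E = -13.6057 × 5² / 9² = -13.6057 × 25 / 81 = -4.19929 eV

Since -41.66746 eV < -4.19929 eV,
N⁶⁺ at n = 4 is more tightly bound (requires more energy to ionize).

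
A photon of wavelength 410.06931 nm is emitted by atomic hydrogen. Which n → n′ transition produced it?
n = 6 → n = 2

First, find the photon energy from the wavelength (hc = 1239.84 eV·nm):
E = hc/λ = 1239.84 eV·nm / 410.06931 nm = 3.0234889 eV

The energy levels of hydrogen satisfy E_n = -13.6057 / n² eV, so an emission n_i → n_f releases
ΔE = 13.6057 × (1/n_f² − 1/n_i²) eV.

Setting ΔE equal to the photon energy:
1/n_f² − 1/n_i² = 3.0234889 / 13.6057 = 0.22222222

Since 1/n_i² must be positive, we need 1/n_f² > 0.22222222, i.e. n_f ≤ 2. For each allowed n_f, solve n_i = (1/n_f² − 0.22222222)^(−1/2) and check whether it is a whole number:
  n_f = 1: 1/n_i² = 1.00000000 − 0.22222222 = 0.77777778 → n_i = 1.134  (not an integer) ✗
  n_f = 2: 1/n_i² = 0.25000000 − 0.22222222 = 0.02777778 → n_i = 6.000  → integer, n_i = 6 ✓

Only n_f = 2 gives an integer upper level, n_i = 6.

The transition is from n = 6 to n = 2 (emission).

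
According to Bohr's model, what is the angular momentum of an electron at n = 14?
1.48e-33 J·s (or 14ℏ)

In the Bohr model, angular momentum is quantized:
L = nℏ

where ℏ = h/(2π) = 1.0546e-34 J·s

For n = 14:
L = 14 × 1.0546e-34 J·s
L = 1.48e-33 J·s

This can also be written as L = 14ℏ.
The angular momentum is an integer multiple of the reduced Planck constant.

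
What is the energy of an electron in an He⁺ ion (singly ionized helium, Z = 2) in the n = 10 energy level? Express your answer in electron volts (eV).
-0.54 eV

The energy levels of a hydrogen-like atom are given by:
E_n = -13.6057 Z² / n² eV  (with Z = 2 for He⁺)

For n = 10:
E_10 = -13.6057 × 2² / 10²
E_10 = -13.6057 × 4 / 100
E_10 = -0.54 eV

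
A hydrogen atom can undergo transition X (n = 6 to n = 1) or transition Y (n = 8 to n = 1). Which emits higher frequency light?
8 → 1

Calculate the energy for each transition:

Transition 6 → 1:
ΔE₁ = |E_1 - E_6| = |-13.6057/1² - (-13.6057/6²)|
ΔE₁ = |-13.605700000 - (-0.377936111)| = 13.227764 eV

Transition 8 → 1:
ΔE₂ = |E_1 - E_8| = |-13.6057/1² - (-13.6057/8²)|
ΔE₂ = |-13.605700000 - (-0.212589063)| = 13.393111 eV

Since 13.393111 eV > 13.227764 eV, the transition 8 → 1 emits the more energetic photon.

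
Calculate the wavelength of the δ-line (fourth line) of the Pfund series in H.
3295.19981 nm

The lines of a series are numbered from the longest wavelength (smallest ΔE) outward; the fourth line is the transition from n = n_f + 4 to n_f.
The Pfund series has all transitions ending at n_f = 5.

For H, the fourth line (δ-line) is the jump from n = 9 to n = 5:
E_9 = -13.6057 / 9² = -0.16797160494 eV
E_5 = -13.6057 / 5² = -0.54422800000 eV
ΔE = E_9 - E_5 = 0.37625639506 eV

λ = hc/E = 1239.84 eV·nm / 0.37625639506 eV
λ = 3295.19981 nm

This is the δ-line of the Pfund series in H.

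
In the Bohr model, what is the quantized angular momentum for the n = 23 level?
2.42552e-33 J·s (or 23ℏ)

In the Bohr model, angular momentum is quantized:
L = nℏ

where ℏ = h/(2π) = 1.0545718e-34 J·s

For n = 23:
L = 23 × 1.0545718e-34 J·s
L = 2.42552e-33 J·s

This can also be written as L = 23ℏ.
The angular momentum is an integer multiple of the reduced Planck constant.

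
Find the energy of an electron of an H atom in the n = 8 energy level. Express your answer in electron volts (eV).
-0.21 eV

The energy levels of a hydrogen-like atom are given by:
E_n = -13.6057 eV / n²

For n = 8:
E_8 = -13.6057 eV / 8²
E_8 = -13.6057 eV / 64
E_8 = -0.21 eV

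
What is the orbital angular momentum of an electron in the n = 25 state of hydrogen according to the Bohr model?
2.6364e-33 J·s (or 25ℏ)

In the Bohr model, angular momentum is quantized:
L = nℏ

where ℏ = h/(2π) = 1.054572e-34 J·s

For n = 25:
L = 25 × 1.054572e-34 J·s
L = 2.6364e-33 J·s

This can also be written as L = 25ℏ.
The angular momentum is an integer multiple of the reduced Planck constant.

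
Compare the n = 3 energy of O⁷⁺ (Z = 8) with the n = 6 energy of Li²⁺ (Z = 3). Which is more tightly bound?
O⁷⁺ at n = 3 (E = -96.751644 eV)

Using E_n = -13.6057 Z² / n² eV:

O⁷⁺ (Z = 8) at n = 3:
E = -13.6057 × 8² / 3² = -13.6057 × 64 / 9 = -96.751644444 eV

Li²⁺ (Z = 3) at n = 6:
E = -13.6057 × 3² / 6² = -13.6057 × 9 / 36 = -3.401425000 eV

Since -96.751644444 eV < -3.401425000 eV,
O⁷⁺ at n = 3 is more tightly bound (requires more energy to ionize).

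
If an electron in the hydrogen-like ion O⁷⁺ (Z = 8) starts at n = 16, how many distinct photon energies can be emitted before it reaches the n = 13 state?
6

The electron can occupy levels n = 13, 14, ..., 16 during de-excitation — that is m = 16 - 13 + 1 = 4 distinct levels.

The number of distinct spectral lines equals the number of ways to choose 2 of these m levels (each pair gives one possible emission transition):

Number of lines = m(m-1)/2 = 4×3/2 = 6

These correspond to all possible transitions between the 4 levels:
16 → 15, 16 → 14, 16 → 13, 15 → 14, 15 → 13, 14 → 13

Each transition produces a photon with a unique energy (and thus wavelength). This count does not depend on Z.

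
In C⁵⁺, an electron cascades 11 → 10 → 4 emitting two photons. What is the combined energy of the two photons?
26.56 eV

The energy levels of C⁵⁺ are E_n = -13.6057 × 6² / n² eV.

First transition (11 → 10):
ΔE₁ = |E_10 - E_11|
ΔE₁ = |-4.89805200 - (-4.04797686)| = 0.85008 eV

Second transition (10 → 4):
ΔE₂ = |E_4 - E_10|
ΔE₂ = |-30.61282500 - (-4.89805200)| = 25.71477 eV

Total energy released:
E_total = ΔE₁ + ΔE₂ = 0.85008 + 25.71477 = 26.56 eV

Note: This equals the direct transition 11 → 4: 26.56 eV ✓
Energy is conserved regardless of the path taken.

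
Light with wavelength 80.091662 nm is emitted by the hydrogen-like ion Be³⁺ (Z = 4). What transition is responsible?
n = 5 → n = 3

First, find the photon energy from the wavelength (hc = 1239.84 eV·nm):
E = hc/λ = 1239.84 eV·nm / 80.091662 nm = 15.480263 eV

The energy levels of Be³⁺ satisfy E_n = -13.6057 × 4² / n² eV, so an emission n_i → n_f releases
ΔE = 13.6057 × 4² × (1/n_f² − 1/n_i²) eV.

Setting ΔE equal to the photon energy:
1/n_f² − 1/n_i² = 15.480263 / (13.6057 × 4²) = 0.071111111

Since 1/n_i² must be positive, we need 1/n_f² > 0.071111111, i.e. n_f ≤ 3. For each allowed n_f, solve n_i = (1/n_f² − 0.071111111)^(−1/2) and check whether it is a whole number:
  n_f = 1: 1/n_i² = 1.000000000 − 0.071111111 = 0.928888889 → n_i = 1.038  (not an integer) ✗
  n_f = 2: 1/n_i² = 0.250000000 − 0.071111111 = 0.178888889 → n_i = 2.364  (not an integer) ✗
  n_f = 3: 1/n_i² = 0.111111111 − 0.071111111 = 0.040000000 → n_i = 5.000  → integer, n_i = 5 ✓

Only n_f = 3 gives an integer upper level, n_i = 5.

The transition is from n = 5 to n = 3 (emission).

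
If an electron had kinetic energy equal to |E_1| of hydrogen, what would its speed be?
2.188e+06 m/s (or 0.7297% of c)

The binding energy at n = 1 for hydrogen is:
E_1 = -13.6057/1² = -13.605700 eV
|E_1| = 13.605700 eV

Convert to Joules:
KE = 13.605700 eV × (1.602177 × 10⁻¹⁹ J/eV) = 2.17987e-18 J

Using KE = ½mv²:
v = √(2·KE/m_e)
v = √(2 × 2.17987e-18 J / 9.10938 × 10⁻³¹ kg)
v = 2.188e+06 m/s

This is approximately 0.7297% the speed of light.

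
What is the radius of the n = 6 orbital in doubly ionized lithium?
0.6350 nm (or 6.3501 Å)

The Bohr radius formula is:
r_n = n² a₀ / Z

where a₀ = 0.0529177 nm is the Bohr radius.

For Li²⁺ (Z = 3) at n = 6:
r_6 = 6² × 0.0529177 nm / 3
r_6 = 36 × 0.0529177 nm / 3
r_6 = 1.90504 nm / 3
r_6 = 0.6350 nm

The electron orbits at approximately 0.6350 nm from the nucleus.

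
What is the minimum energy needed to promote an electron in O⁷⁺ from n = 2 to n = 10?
208.983552 eV

The energy levels of a hydrogen-like atom are E_n = -13.6057 Z² eV / n².

Energy at n = 2: E_2 = -13.6057 × 8² / 2² = -217.691200000 eV
Energy at n = 10: E_10 = -13.6057 × 8² / 10² = -8.707648000 eV

The excitation energy is the difference:
ΔE = E_10 - E_2
ΔE = -8.707648000 - (-217.691200000)
ΔE = 208.983552 eV

Since this is positive, energy must be absorbed (photon absorption).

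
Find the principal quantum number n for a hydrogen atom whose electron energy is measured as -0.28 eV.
n = 7

The exact energy levels follow E_n = -13.6057 eV / n².

The measured value (-0.28 eV) is reported to only 2 significant figures, so we must test candidate n values and see which one matches to that precision.

Candidate energies:
  n = 5:  E = -13.6057/5² = -0.54423 eV
  n = 6:  E = -13.6057/6² = -0.37794 eV
  n = 7:  E = -13.6057/7² = -0.27767 eV  ← matches
  n = 8:  E = -13.6057/8² = -0.21259 eV
  n = 9:  E = -13.6057/9² = -0.16797 eV

Checking against the measurement of -0.28 eV (2 sig figs), only n = 7 agrees:
E_7 = -0.27767 eV, which rounds to -0.28 eV ✓

Therefore n = 7.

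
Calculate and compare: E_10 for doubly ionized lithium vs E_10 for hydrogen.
Li²⁺ at n = 10 (E = -1.22 eV)

Using E_n = -13.6057 Z² / n² eV:

Li²⁺ (Z = 3) at n = 10:
E = -13.6057 × 3² / 10² = -13.6057 × 9 / 100 = -1.22451 eV

H (Z = 1) at n = 10:
E = -13.6057 × 1² / 10² = -13.6057 × 1 / 100 = -0.13606 eV

Since -1.22451 eV < -0.13606 eV,
Li²⁺ at n = 10 is more tightly bound (requires more energy to ionize).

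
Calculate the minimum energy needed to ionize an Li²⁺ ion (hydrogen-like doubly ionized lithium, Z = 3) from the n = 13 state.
0.724564 eV

The ionization energy is the energy needed to remove the electron completely (n → ∞).

For a hydrogen-like ion with Z = 3, E_n = -13.6057 Z² / n² eV.

At n = 13: E_13 = -13.6057 × 3² / 13² = -0.724563905 eV
At n = ∞: E_∞ = 0 eV

Ionization energy = E_∞ - E_13 = 0 - (-0.724563905) = 0.724563905 eV
Ionization energy ≈ 0.724564 eV

This is also called the binding energy of the electron in state n = 13.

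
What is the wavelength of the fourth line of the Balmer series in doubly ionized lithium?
45.563257 nm

The lines of a series are numbered from the longest wavelength (smallest ΔE) outward; the fourth line is the transition from n = n_f + 4 to n_f.
The Balmer series has all transitions ending at n_f = 2.

For Li²⁺ (Z = 3), the fourth line (δ-line) is the jump from n = 6 to n = 2:
E_6 = -13.6057 × 3² / 6² = -3.40142500 eV
E_2 = -13.6057 × 3² / 2² = -30.61282500 eV
ΔE = E_6 - E_2 = 27.21140000 eV

λ = hc/E = 1239.84 eV·nm / 27.21140000 eV
λ = 45.563257 nm

This is the δ-line of the Balmer series in Li²⁺.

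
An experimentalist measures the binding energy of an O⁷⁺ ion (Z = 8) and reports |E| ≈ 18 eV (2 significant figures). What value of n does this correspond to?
n = 7

The exact energy levels follow E_n = -13.6057 Z² / n² eV with Z = 8.

The measured value (-18 eV) is reported to only 2 significant figures, so we must test candidate n values and see which one matches to that precision.

Candidate energies:
  n = 5:  E = -13.6057 × 8² / 5² = -34.83059 eV
  n = 6:  E = -13.6057 × 8² / 6² = -24.18791 eV
  n = 7:  E = -13.6057 × 8² / 7² = -17.77071 eV  ← matches
  n = 8:  E = -13.6057 × 8² / 8² = -13.60570 eV
  n = 9:  E = -13.6057 × 8² / 9² = -10.75018 eV

Checking against the measurement of -18 eV (2 sig figs), only n = 7 agrees:
E_7 = -17.77071 eV, which rounds to -18 eV ✓

Therefore n = 7.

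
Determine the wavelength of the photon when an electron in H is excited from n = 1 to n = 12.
91.764 nm

First, find the transition energy using E_n = -13.6057 / n² eV:
E_1 = -13.6057 / 1² = -13.60570 eV
E_12 = -13.6057 / 12² = -0.09448 eV

Photon energy: |ΔE| = |E_12 - E_1| = 13.51122 eV

Convert to wavelength using E = hc/λ with hc = 1239.84 eV·nm:
λ = hc/E = 1239.84 eV·nm / 13.51122 eV
λ = 91.764 nm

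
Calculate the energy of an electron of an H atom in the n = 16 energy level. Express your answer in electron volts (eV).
-0.0531 eV

The energy levels of a hydrogen-like atom are given by:
E_n = -13.6057 eV / n²

For n = 16:
E_16 = -13.6057 eV / 16²
E_16 = -13.6057 eV / 256
E_16 = -0.0531 eV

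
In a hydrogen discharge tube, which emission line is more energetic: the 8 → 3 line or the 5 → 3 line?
8 → 3

Calculate the energy for each transition:

Transition 8 → 3:
ΔE₁ = |E_3 - E_8| = |-13.6057/3² - (-13.6057/8²)|
ΔE₁ = |-1.51174444444 - (-0.21258906250)| = 1.29915538 eV

Transition 5 → 3:
ΔE₂ = |E_3 - E_5| = |-13.6057/3² - (-13.6057/5²)|
ΔE₂ = |-1.51174444444 - (-0.54422800000)| = 0.96751644 eV

Since 1.29915538 eV > 0.96751644 eV, the transition 8 → 3 emits the more energetic photon.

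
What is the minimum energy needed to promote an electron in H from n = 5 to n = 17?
0.50 eV

The energy levels of a hydrogen-like atom are E_n = -13.6057 eV / n².

Energy at n = 5: E_5 = -13.6057 / 5² = -0.54423 eV
Energy at n = 17: E_17 = -13.6057 / 17² = -0.04708 eV

The excitation energy is the difference:
ΔE = E_17 - E_5
ΔE = -0.04708 - (-0.54423)
ΔE = 0.50 eV

Since this is positive, energy must be absorbed (photon absorption).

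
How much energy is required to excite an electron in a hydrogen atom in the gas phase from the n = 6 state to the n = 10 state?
0.24188 eV

The energy levels of a hydrogen-like atom are E_n = -13.6057 eV / n².

Energy at n = 6: E_6 = -13.6057 / 6² = -0.37793611 eV
Energy at n = 10: E_10 = -13.6057 / 10² = -0.13605700 eV

The excitation energy is the difference:
ΔE = E_10 - E_6
ΔE = -0.13605700 - (-0.37793611)
ΔE = 0.24188 eV

Since this is positive, energy must be absorbed (photon absorption).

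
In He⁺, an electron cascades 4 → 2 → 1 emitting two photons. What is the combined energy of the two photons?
51.021 eV

The energy levels of He⁺ are E_n = -13.6057 × 2² / n² eV.

First transition (4 → 2):
ΔE₁ = |E_2 - E_4|
ΔE₁ = |-13.605700000 - (-3.401425000)| = 10.204275 eV

Second transition (2 → 1):
ΔE₂ = |E_1 - E_2|
ΔE₂ = |-54.422800000 - (-13.605700000)| = 40.817100 eV

Total energy released:
E_total = ΔE₁ + ΔE₂ = 10.204275 + 40.817100 = 51.021 eV

Note: This equals the direct transition 4 → 1: 51.021 eV ✓
Energy is conserved regardless of the path taken.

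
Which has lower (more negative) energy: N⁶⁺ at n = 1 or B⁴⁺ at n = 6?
N⁶⁺ at n = 1 (E = -666.679300 eV)

Using E_n = -13.6057 Z² / n² eV:

N⁶⁺ (Z = 7) at n = 1:
E = -13.6057 × 7² / 1² = -13.6057 × 49 / 1 = -666.679300000 eV

B⁴⁺ (Z = 5) at n = 6:
E = -13.6057 × 5² / 6² = -13.6057 × 25 / 36 = -9.448402778 eV

Since -666.679300000 eV < -9.448402778 eV,
N⁶⁺ at n = 1 is more tightly bound (requires more energy to ionize).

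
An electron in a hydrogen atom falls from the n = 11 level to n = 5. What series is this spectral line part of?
Pfund series

The spectral series in hydrogen are named based on the final (lower) energy level:
- Lyman series: n_final = 1 (ultraviolet)
- Balmer series: n_final = 2 (visible/near-UV)
- Paschen series: n_final = 3 (infrared)
- Brackett series: n_final = 4 (infrared)
- Pfund series: n_final = 5 (far infrared)

Since this transition ends at n = 5, it belongs to the Pfund series.

For reference, this 11 → 5 line has photon energy
ΔE = 13.6057 eV × (1/5² - 1/11²) = 0.43178420 eV,
corresponding to wavelength λ = hc/ΔE = 1239.84 eV·nm / 0.43178420 eV = 2871.43 nm in the far infrared region.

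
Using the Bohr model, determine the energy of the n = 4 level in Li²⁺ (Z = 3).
-7.65 eV

For hydrogen-like ions, the energy levels scale with Z²:
E_n = -13.6057 Z² / n² eV

For Li²⁺ (Z = 3) at n = 4:
E_4 = -13.6057 × 3² / 4²
E_4 = -13.6057 × 9 / 16
E_4 = -122.4513 / 16
E_4 = -7.65 eV

The energy is 9 times more negative than hydrogen at the same n due to the stronger nuclear charge.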